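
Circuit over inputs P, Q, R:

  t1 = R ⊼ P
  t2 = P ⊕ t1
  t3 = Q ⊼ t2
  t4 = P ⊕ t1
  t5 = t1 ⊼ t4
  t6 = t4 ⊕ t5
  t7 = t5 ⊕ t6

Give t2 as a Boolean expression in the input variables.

t1 = R ⊼ P
t2 = P ⊕ t1 = P ⊕ (R ⊼ P)

P ⊕ (R ⊼ P)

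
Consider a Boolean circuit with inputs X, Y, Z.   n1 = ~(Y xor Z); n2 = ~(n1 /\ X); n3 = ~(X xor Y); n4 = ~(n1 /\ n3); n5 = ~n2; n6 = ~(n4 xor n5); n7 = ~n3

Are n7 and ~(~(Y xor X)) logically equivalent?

n3 = ~(X xor Y)
n7 = ~n3 = ~(~(X xor Y))
At X=0, Y=0, Z=0: circuit gives 0, formula gives 0.
At X=0, Y=1, Z=0: circuit gives 1, formula gives 1.
Agrees on all 8 inputs.

Yes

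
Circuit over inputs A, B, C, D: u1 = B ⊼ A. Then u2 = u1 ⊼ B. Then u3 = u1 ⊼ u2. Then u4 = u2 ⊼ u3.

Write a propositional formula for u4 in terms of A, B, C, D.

((B ⊼ A) ⊼ B) ⊼ ((B ⊼ A) ⊼ ((B ⊼ A) ⊼ B))

u1 = B ⊼ A
u2 = u1 ⊼ B = (B ⊼ A) ⊼ B
u3 = u1 ⊼ u2 = (B ⊼ A) ⊼ ((B ⊼ A) ⊼ B)
u4 = u2 ⊼ u3 = ((B ⊼ A) ⊼ B) ⊼ ((B ⊼ A) ⊼ ((B ⊼ A) ⊼ B))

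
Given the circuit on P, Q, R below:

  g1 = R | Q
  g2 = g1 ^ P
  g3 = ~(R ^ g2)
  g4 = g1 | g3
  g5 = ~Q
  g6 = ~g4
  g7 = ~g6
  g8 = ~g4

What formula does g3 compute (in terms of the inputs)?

g1 = R | Q
g2 = g1 ^ P = (R | Q) ^ P
g3 = ~(R ^ g2) = ~(R ^ ((R | Q) ^ P))

~(R ^ ((R | Q) ^ P))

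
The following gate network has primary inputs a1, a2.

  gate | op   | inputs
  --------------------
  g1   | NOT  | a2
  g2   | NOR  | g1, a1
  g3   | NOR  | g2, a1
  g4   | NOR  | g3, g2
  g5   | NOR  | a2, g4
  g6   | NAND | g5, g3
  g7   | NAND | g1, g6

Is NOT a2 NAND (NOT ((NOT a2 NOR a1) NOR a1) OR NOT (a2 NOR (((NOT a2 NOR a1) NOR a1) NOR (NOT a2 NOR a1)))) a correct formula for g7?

g1 = NOT a2
g2 = g1 NOR a1 = NOT a2 NOR a1
g3 = g2 NOR a1 = (NOT a2 NOR a1) NOR a1
g4 = g3 NOR g2 = ((NOT a2 NOR a1) NOR a1) NOR (NOT a2 NOR a1)
g5 = a2 NOR g4 = a2 NOR (((NOT a2 NOR a1) NOR a1) NOR (NOT a2 NOR a1))
g6 = g5 NAND g3 = (a2 NOR (((NOT a2 NOR a1) NOR a1) NOR (NOT a2 NOR a1))) NAND ((NOT a2 NOR a1) NOR a1)
g7 = g1 NAND g6 = NOT a2 NAND ((a2 NOR (((NOT a2 NOR a1) NOR a1) NOR (NOT a2 NOR a1))) NAND ((NOT a2 NOR a1) NOR a1))
At a1=1, a2=0: circuit gives 0, formula gives 0.
At a1=0, a2=0: circuit gives 1, formula gives 1.
Agrees on all 4 inputs.

Yes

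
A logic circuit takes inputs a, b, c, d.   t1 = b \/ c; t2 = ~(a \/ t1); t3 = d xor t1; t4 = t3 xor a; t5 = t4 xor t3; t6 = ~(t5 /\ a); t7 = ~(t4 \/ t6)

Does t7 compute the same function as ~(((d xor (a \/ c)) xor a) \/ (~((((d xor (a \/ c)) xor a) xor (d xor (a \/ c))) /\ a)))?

No

t1 = b \/ c
t3 = d xor t1 = d xor (b \/ c)
t4 = t3 xor a = (d xor (b \/ c)) xor a
t5 = t4 xor t3 = ((d xor (b \/ c)) xor a) xor (d xor (b \/ c))
t6 = ~(t5 /\ a) = ~((((d xor (b \/ c)) xor a) xor (d xor (b \/ c))) /\ a)
t7 = ~(t4 \/ t6) = ~(((d xor (b \/ c)) xor a) \/ (~((((d xor (b \/ c)) xor a) xor (d xor (b \/ c))) /\ a)))
At a=1, b=0, c=0, d=0: circuit gives 0, formula gives 1.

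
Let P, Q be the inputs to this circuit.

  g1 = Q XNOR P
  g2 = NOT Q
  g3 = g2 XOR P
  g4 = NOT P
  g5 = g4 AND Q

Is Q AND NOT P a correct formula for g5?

g4 = NOT P
g5 = g4 AND Q = NOT P AND Q
At P=0, Q=0: circuit gives 0, formula gives 0.
At P=0, Q=1: circuit gives 1, formula gives 1.
Agrees on all 4 inputs.

Yes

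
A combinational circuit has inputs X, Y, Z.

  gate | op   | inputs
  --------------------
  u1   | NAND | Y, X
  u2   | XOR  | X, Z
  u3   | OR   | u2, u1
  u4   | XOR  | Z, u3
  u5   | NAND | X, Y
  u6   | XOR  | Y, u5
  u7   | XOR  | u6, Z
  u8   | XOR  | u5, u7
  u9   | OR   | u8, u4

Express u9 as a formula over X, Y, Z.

((X NAND Y) XOR ((Y XOR (X NAND Y)) XOR Z)) OR (Z XOR ((X XOR Z) OR (Y NAND X)))

u1 = Y NAND X
u2 = X XOR Z
u3 = u2 OR u1 = (X XOR Z) OR (Y NAND X)
u4 = Z XOR u3 = Z XOR ((X XOR Z) OR (Y NAND X))
u5 = X NAND Y
u6 = Y XOR u5 = Y XOR (X NAND Y)
u7 = u6 XOR Z = (Y XOR (X NAND Y)) XOR Z
u8 = u5 XOR u7 = (X NAND Y) XOR ((Y XOR (X NAND Y)) XOR Z)
u9 = u8 OR u4 = ((X NAND Y) XOR ((Y XOR (X NAND Y)) XOR Z)) OR (Z XOR ((X XOR Z) OR (Y NAND X)))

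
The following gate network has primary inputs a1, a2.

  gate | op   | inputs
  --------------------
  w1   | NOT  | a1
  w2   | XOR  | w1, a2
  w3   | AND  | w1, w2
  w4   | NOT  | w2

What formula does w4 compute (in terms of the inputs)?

w1 = NOT a1
w2 = w1 XOR a2 = NOT a1 XOR a2
w4 = NOT w2 = NOT (NOT a1 XOR a2)

NOT (NOT a1 XOR a2)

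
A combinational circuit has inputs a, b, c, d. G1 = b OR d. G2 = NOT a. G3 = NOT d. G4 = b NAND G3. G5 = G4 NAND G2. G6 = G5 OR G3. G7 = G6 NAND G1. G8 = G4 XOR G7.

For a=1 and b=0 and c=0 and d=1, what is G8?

G1 = 0 OR 1 = 1
G2 = NOT 1 = 0
G3 = NOT 1 = 0
G4 = 0 NAND 0 = 1
G5 = 1 NAND 0 = 1
G6 = 1 OR 0 = 1
G7 = 1 NAND 1 = 0
G8 = 1 XOR 0 = 1

1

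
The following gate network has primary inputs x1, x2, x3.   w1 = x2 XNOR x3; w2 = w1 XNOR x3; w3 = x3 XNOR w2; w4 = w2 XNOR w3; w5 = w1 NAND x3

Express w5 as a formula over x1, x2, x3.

w1 = x2 XNOR x3
w5 = w1 NAND x3 = (x2 XNOR x3) NAND x3

(x2 XNOR x3) NAND x3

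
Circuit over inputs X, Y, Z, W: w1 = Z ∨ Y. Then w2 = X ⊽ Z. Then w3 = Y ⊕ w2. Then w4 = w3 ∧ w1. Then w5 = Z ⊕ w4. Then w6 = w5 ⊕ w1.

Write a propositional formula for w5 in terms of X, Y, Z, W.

Z ⊕ ((Y ⊕ (X ⊽ Z)) ∧ (Z ∨ Y))

w1 = Z ∨ Y
w2 = X ⊽ Z
w3 = Y ⊕ w2 = Y ⊕ (X ⊽ Z)
w4 = w3 ∧ w1 = (Y ⊕ (X ⊽ Z)) ∧ (Z ∨ Y)
w5 = Z ⊕ w4 = Z ⊕ ((Y ⊕ (X ⊽ Z)) ∧ (Z ∨ Y))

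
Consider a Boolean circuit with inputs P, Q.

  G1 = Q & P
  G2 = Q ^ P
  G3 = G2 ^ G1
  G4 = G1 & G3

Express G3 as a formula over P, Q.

G1 = Q & P
G2 = Q ^ P
G3 = G2 ^ G1 = (Q ^ P) ^ (Q & P)

(Q ^ P) ^ (Q & P)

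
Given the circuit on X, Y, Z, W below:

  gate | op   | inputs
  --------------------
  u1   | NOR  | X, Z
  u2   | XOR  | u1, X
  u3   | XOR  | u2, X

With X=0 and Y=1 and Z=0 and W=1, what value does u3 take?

1

u1 = 0 NOR 0 = 1
u2 = 1 XOR 0 = 1
u3 = 1 XOR 0 = 1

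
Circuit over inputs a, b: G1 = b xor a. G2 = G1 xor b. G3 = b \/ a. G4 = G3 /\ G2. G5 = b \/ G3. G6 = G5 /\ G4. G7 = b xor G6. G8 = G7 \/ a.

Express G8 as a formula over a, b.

(b xor ((b \/ (b \/ a)) /\ ((b \/ a) /\ ((b xor a) xor b)))) \/ a

G1 = b xor a
G2 = G1 xor b = (b xor a) xor b
G3 = b \/ a
G4 = G3 /\ G2 = (b \/ a) /\ ((b xor a) xor b)
G5 = b \/ G3 = b \/ (b \/ a)
G6 = G5 /\ G4 = (b \/ (b \/ a)) /\ ((b \/ a) /\ ((b xor a) xor b))
G7 = b xor G6 = b xor ((b \/ (b \/ a)) /\ ((b \/ a) /\ ((b xor a) xor b)))
G8 = G7 \/ a = (b xor ((b \/ (b \/ a)) /\ ((b \/ a) /\ ((b xor a) xor b)))) \/ a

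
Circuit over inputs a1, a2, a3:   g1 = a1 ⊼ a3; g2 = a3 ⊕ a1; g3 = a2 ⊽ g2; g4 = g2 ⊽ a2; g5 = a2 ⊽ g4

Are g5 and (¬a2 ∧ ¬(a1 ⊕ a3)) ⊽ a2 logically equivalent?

g2 = a3 ⊕ a1
g4 = g2 ⊽ a2 = (a3 ⊕ a1) ⊽ a2
g5 = a2 ⊽ g4 = a2 ⊽ ((a3 ⊕ a1) ⊽ a2)
At a1=0, a2=0, a3=0: circuit gives 0, formula gives 0.
At a1=0, a2=0, a3=1: circuit gives 1, formula gives 1.
Agrees on all 8 inputs.

Yes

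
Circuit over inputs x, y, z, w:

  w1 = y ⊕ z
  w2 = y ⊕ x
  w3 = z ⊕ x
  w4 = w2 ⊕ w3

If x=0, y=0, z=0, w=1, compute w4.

0

w2 = 0 ⊕ 0 = 0
w3 = 0 ⊕ 0 = 0
w4 = 0 ⊕ 0 = 0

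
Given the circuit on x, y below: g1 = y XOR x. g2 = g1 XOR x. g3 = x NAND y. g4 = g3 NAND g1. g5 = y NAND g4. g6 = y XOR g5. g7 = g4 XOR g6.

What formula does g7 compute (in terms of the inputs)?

((x NAND y) NAND (y XOR x)) XOR (y XOR (y NAND ((x NAND y) NAND (y XOR x))))

g1 = y XOR x
g3 = x NAND y
g4 = g3 NAND g1 = (x NAND y) NAND (y XOR x)
g5 = y NAND g4 = y NAND ((x NAND y) NAND (y XOR x))
g6 = y XOR g5 = y XOR (y NAND ((x NAND y) NAND (y XOR x)))
g7 = g4 XOR g6 = ((x NAND y) NAND (y XOR x)) XOR (y XOR (y NAND ((x NAND y) NAND (y XOR x))))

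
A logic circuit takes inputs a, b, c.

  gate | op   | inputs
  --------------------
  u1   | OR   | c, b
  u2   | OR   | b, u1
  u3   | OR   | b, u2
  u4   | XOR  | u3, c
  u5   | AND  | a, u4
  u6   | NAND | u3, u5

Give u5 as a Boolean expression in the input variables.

u1 = c OR b
u2 = b OR u1 = b OR (c OR b)
u3 = b OR u2 = b OR (b OR (c OR b))
u4 = u3 XOR c = (b OR (b OR (c OR b))) XOR c
u5 = a AND u4 = a AND ((b OR (b OR (c OR b))) XOR c)

a AND ((b OR (b OR (c OR b))) XOR c)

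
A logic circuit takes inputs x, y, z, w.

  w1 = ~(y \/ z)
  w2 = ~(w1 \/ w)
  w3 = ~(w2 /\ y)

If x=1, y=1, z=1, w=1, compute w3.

1

w1 = ~(1 \/ 1) = 0
w2 = ~(0 \/ 1) = 0
w3 = ~(0 /\ 1) = 1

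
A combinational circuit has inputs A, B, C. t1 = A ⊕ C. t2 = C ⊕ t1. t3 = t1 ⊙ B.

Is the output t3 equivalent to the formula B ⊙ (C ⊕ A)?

t1 = A ⊕ C
t3 = t1 ⊙ B = (A ⊕ C) ⊙ B
At A=0, B=0, C=1: circuit gives 0, formula gives 0.
At A=0, B=0, C=0: circuit gives 1, formula gives 1.
Agrees on all 8 inputs.

Yes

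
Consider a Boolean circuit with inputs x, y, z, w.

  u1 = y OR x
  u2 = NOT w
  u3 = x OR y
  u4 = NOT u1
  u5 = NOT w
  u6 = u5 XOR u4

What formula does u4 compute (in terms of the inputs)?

u1 = y OR x
u4 = NOT u1 = NOT (y OR x)

NOT (y OR x)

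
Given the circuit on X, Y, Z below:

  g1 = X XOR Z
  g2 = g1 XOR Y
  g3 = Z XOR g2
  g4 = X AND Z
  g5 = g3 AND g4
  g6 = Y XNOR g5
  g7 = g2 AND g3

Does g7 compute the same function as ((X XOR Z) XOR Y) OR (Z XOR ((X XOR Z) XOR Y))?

No

g1 = X XOR Z
g2 = g1 XOR Y = (X XOR Z) XOR Y
g3 = Z XOR g2 = Z XOR ((X XOR Z) XOR Y)
g7 = g2 AND g3 = ((X XOR Z) XOR Y) AND (Z XOR ((X XOR Z) XOR Y))
At X=0, Y=0, Z=1: circuit gives 0, formula gives 1.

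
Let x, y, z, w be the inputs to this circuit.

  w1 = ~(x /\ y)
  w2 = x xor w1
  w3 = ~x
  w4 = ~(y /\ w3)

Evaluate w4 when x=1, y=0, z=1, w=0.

w3 = ~1 = 0
w4 = ~(0 /\ 0) = 1

1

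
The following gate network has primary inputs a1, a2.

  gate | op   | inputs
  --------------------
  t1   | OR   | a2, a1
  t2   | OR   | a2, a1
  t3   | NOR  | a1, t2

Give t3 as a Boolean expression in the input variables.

a1 NOR (a2 OR a1)

t2 = a2 OR a1
t3 = a1 NOR t2 = a1 NOR (a2 OR a1)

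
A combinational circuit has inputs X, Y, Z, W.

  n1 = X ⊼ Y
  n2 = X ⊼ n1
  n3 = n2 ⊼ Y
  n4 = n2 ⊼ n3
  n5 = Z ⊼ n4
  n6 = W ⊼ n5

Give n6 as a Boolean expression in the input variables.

n1 = X ⊼ Y
n2 = X ⊼ n1 = X ⊼ (X ⊼ Y)
n3 = n2 ⊼ Y = (X ⊼ (X ⊼ Y)) ⊼ Y
n4 = n2 ⊼ n3 = (X ⊼ (X ⊼ Y)) ⊼ ((X ⊼ (X ⊼ Y)) ⊼ Y)
n5 = Z ⊼ n4 = Z ⊼ ((X ⊼ (X ⊼ Y)) ⊼ ((X ⊼ (X ⊼ Y)) ⊼ Y))
n6 = W ⊼ n5 = W ⊼ (Z ⊼ ((X ⊼ (X ⊼ Y)) ⊼ ((X ⊼ (X ⊼ Y)) ⊼ Y)))

W ⊼ (Z ⊼ ((X ⊼ (X ⊼ Y)) ⊼ ((X ⊼ (X ⊼ Y)) ⊼ Y)))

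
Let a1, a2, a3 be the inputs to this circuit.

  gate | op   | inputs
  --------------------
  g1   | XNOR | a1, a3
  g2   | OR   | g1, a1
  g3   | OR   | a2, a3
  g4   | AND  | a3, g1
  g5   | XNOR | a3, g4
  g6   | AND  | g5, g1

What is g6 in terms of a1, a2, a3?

(a3 XNOR (a3 AND (a1 XNOR a3))) AND (a1 XNOR a3)

g1 = a1 XNOR a3
g4 = a3 AND g1 = a3 AND (a1 XNOR a3)
g5 = a3 XNOR g4 = a3 XNOR (a3 AND (a1 XNOR a3))
g6 = g5 AND g1 = (a3 XNOR (a3 AND (a1 XNOR a3))) AND (a1 XNOR a3)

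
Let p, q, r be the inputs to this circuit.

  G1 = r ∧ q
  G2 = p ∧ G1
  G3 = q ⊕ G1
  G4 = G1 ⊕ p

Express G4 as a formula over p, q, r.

(r ∧ q) ⊕ p

G1 = r ∧ q
G4 = G1 ⊕ p = (r ∧ q) ⊕ p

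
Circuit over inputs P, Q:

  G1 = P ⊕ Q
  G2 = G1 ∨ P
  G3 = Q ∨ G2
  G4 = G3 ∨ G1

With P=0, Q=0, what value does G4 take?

G1 = 0 ⊕ 0 = 0
G2 = 0 ∨ 0 = 0
G3 = 0 ∨ 0 = 0
G4 = 0 ∨ 0 = 0

0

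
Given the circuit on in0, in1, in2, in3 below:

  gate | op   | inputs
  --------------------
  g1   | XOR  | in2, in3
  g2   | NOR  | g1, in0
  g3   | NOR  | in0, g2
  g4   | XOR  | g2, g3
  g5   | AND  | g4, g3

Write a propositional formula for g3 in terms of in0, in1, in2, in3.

g1 = in2 XOR in3
g2 = g1 NOR in0 = (in2 XOR in3) NOR in0
g3 = in0 NOR g2 = in0 NOR ((in2 XOR in3) NOR in0)

in0 NOR ((in2 XOR in3) NOR in0)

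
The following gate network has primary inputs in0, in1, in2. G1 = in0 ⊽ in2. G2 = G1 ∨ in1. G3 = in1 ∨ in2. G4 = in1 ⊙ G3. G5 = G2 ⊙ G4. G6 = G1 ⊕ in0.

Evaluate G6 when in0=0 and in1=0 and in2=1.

0

G1 = 0 ⊽ 1 = 0
G6 = 0 ⊕ 0 = 0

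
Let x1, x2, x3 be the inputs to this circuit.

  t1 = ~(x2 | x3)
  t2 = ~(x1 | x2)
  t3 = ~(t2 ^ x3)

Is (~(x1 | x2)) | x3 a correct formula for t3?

No

t2 = ~(x1 | x2)
t3 = ~(t2 ^ x3) = ~((~(x1 | x2)) ^ x3)
At x1=0, x2=0, x3=0: circuit gives 0, formula gives 1.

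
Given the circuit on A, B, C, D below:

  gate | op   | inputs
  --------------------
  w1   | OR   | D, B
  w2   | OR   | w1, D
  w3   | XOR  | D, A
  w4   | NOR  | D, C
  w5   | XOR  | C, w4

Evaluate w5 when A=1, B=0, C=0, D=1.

0

w4 = 1 NOR 0 = 0
w5 = 0 XOR 0 = 0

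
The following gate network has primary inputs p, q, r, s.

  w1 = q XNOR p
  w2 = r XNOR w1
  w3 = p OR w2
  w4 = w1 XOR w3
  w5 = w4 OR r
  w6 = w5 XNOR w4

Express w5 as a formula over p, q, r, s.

((q XNOR p) XOR (p OR (r XNOR (q XNOR p)))) OR r

w1 = q XNOR p
w2 = r XNOR w1 = r XNOR (q XNOR p)
w3 = p OR w2 = p OR (r XNOR (q XNOR p))
w4 = w1 XOR w3 = (q XNOR p) XOR (p OR (r XNOR (q XNOR p)))
w5 = w4 OR r = ((q XNOR p) XOR (p OR (r XNOR (q XNOR p)))) OR r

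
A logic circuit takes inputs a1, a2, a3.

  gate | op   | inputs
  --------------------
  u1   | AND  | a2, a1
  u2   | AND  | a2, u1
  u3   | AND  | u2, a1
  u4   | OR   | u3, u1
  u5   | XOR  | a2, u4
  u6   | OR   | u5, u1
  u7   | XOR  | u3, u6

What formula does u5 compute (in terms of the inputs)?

u1 = a2 AND a1
u2 = a2 AND u1 = a2 AND (a2 AND a1)
u3 = u2 AND a1 = (a2 AND (a2 AND a1)) AND a1
u4 = u3 OR u1 = ((a2 AND (a2 AND a1)) AND a1) OR (a2 AND a1)
u5 = a2 XOR u4 = a2 XOR (((a2 AND (a2 AND a1)) AND a1) OR (a2 AND a1))

a2 XOR (((a2 AND (a2 AND a1)) AND a1) OR (a2 AND a1))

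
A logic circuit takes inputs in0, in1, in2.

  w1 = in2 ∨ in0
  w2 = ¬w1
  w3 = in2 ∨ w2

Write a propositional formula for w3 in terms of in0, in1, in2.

w1 = in2 ∨ in0
w2 = ¬w1 = ¬(in2 ∨ in0)
w3 = in2 ∨ w2 = in2 ∨ ¬(in2 ∨ in0)

in2 ∨ ¬(in2 ∨ in0)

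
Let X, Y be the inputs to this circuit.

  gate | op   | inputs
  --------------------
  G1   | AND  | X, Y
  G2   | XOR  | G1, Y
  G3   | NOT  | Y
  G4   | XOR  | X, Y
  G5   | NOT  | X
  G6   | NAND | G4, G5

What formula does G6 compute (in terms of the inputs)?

G4 = X XOR Y
G5 = NOT X
G6 = G4 NAND G5 = (X XOR Y) NAND NOT X

(X XOR Y) NAND NOT X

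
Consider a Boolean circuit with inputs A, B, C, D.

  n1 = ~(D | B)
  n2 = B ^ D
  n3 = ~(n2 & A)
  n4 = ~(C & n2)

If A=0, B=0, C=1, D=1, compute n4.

n2 = 0 ^ 1 = 1
n4 = ~(1 & 1) = 0

0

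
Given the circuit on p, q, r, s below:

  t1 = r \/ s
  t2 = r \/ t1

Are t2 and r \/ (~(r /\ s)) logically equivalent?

t1 = r \/ s
t2 = r \/ t1 = r \/ (r \/ s)
At p=0, q=0, r=0, s=0: circuit gives 0, formula gives 1.

No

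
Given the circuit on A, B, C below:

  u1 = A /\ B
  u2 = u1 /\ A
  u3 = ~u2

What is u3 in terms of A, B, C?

u1 = A /\ B
u2 = u1 /\ A = (A /\ B) /\ A
u3 = ~u2 = ~((A /\ B) /\ A)

~((A /\ B) /\ A)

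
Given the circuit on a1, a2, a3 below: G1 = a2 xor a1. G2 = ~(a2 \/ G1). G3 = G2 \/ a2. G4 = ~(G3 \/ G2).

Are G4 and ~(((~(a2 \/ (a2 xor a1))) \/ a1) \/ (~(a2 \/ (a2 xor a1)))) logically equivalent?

No

G1 = a2 xor a1
G2 = ~(a2 \/ G1) = ~(a2 \/ (a2 xor a1))
G3 = G2 \/ a2 = (~(a2 \/ (a2 xor a1))) \/ a2
G4 = ~(G3 \/ G2) = ~(((~(a2 \/ (a2 xor a1))) \/ a2) \/ (~(a2 \/ (a2 xor a1))))
At a1=0, a2=1, a3=0: circuit gives 0, formula gives 1.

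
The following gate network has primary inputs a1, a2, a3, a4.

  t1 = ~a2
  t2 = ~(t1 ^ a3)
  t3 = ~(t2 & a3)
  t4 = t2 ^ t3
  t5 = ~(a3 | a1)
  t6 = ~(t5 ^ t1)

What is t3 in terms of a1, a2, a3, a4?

~((~(~a2 ^ a3)) & a3)

t1 = ~a2
t2 = ~(t1 ^ a3) = ~(~a2 ^ a3)
t3 = ~(t2 & a3) = ~((~(~a2 ^ a3)) & a3)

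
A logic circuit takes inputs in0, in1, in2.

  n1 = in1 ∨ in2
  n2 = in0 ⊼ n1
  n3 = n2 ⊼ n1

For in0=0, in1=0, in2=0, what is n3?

n1 = 0 ∨ 0 = 0
n2 = 0 ⊼ 0 = 1
n3 = 1 ⊼ 0 = 1

1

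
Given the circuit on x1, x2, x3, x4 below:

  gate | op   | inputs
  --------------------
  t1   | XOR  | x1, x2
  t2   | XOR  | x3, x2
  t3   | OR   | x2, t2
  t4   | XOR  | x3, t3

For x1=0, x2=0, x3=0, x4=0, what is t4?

t2 = 0 XOR 0 = 0
t3 = 0 OR 0 = 0
t4 = 0 XOR 0 = 0

0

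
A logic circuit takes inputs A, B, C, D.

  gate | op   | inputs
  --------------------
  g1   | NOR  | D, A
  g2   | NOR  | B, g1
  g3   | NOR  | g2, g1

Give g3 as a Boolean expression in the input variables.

g1 = D NOR A
g2 = B NOR g1 = B NOR (D NOR A)
g3 = g2 NOR g1 = (B NOR (D NOR A)) NOR (D NOR A)

(B NOR (D NOR A)) NOR (D NOR A)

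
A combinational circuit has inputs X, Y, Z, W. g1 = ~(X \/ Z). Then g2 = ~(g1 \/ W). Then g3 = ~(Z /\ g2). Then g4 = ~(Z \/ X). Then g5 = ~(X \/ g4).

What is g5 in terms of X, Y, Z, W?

~(X \/ (~(Z \/ X)))

g4 = ~(Z \/ X)
g5 = ~(X \/ g4) = ~(X \/ (~(Z \/ X)))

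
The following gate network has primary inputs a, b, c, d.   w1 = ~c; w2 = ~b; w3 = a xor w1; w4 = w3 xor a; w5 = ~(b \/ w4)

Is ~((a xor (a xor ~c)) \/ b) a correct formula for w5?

Yes

w1 = ~c
w3 = a xor w1 = a xor ~c
w4 = w3 xor a = (a xor ~c) xor a
w5 = ~(b \/ w4) = ~(b \/ ((a xor ~c) xor a))
At a=0, b=0, c=0, d=0: circuit gives 0, formula gives 0.
At a=0, b=0, c=1, d=0: circuit gives 1, formula gives 1.
Agrees on all 16 inputs.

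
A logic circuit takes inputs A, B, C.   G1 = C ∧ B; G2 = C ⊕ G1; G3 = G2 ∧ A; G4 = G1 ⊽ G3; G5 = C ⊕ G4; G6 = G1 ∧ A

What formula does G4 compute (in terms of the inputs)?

(C ∧ B) ⊽ ((C ⊕ (C ∧ B)) ∧ A)

G1 = C ∧ B
G2 = C ⊕ G1 = C ⊕ (C ∧ B)
G3 = G2 ∧ A = (C ⊕ (C ∧ B)) ∧ A
G4 = G1 ⊽ G3 = (C ∧ B) ⊽ ((C ⊕ (C ∧ B)) ∧ A)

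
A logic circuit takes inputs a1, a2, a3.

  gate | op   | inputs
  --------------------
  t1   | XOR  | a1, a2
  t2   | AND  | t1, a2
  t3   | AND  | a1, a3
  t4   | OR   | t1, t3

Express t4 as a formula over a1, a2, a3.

t1 = a1 XOR a2
t3 = a1 AND a3
t4 = t1 OR t3 = (a1 XOR a2) OR (a1 AND a3)

(a1 XOR a2) OR (a1 AND a3)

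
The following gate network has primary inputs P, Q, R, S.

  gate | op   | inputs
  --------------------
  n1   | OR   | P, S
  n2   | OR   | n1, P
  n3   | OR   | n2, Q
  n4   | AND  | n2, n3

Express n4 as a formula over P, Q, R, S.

((P OR S) OR P) AND (((P OR S) OR P) OR Q)

n1 = P OR S
n2 = n1 OR P = (P OR S) OR P
n3 = n2 OR Q = ((P OR S) OR P) OR Q
n4 = n2 AND n3 = ((P OR S) OR P) AND (((P OR S) OR P) OR Q)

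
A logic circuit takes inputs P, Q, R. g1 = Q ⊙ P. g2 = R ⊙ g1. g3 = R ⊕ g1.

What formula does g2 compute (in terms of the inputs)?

R ⊙ (Q ⊙ P)

g1 = Q ⊙ P
g2 = R ⊙ g1 = R ⊙ (Q ⊙ P)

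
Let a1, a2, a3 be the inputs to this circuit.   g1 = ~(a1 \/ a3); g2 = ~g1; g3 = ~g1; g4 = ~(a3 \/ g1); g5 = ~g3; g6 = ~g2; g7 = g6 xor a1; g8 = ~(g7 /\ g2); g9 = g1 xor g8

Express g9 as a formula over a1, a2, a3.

g1 = ~(a1 \/ a3)
g2 = ~g1 = ~(~(a1 \/ a3))
g6 = ~g2 = ~~(~(a1 \/ a3))
g7 = g6 xor a1 = ~~(~(a1 \/ a3)) xor a1
g8 = ~(g7 /\ g2) = ~((~~(~(a1 \/ a3)) xor a1) /\ ~(~(a1 \/ a3)))
g9 = g1 xor g8 = (~(a1 \/ a3)) xor (~((~~(~(a1 \/ a3)) xor a1) /\ ~(~(a1 \/ a3))))

(~(a1 \/ a3)) xor (~((~~(~(a1 \/ a3)) xor a1) /\ ~(~(a1 \/ a3))))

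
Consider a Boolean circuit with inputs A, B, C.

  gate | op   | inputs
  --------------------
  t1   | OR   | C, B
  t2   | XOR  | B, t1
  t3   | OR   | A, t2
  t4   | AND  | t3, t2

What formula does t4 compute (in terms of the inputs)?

t1 = C OR B
t2 = B XOR t1 = B XOR (C OR B)
t3 = A OR t2 = A OR (B XOR (C OR B))
t4 = t3 AND t2 = (A OR (B XOR (C OR B))) AND (B XOR (C OR B))

(A OR (B XOR (C OR B))) AND (B XOR (C OR B))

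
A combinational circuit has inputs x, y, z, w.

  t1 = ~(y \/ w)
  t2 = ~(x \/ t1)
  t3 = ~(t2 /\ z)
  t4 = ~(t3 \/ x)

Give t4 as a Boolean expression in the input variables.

t1 = ~(y \/ w)
t2 = ~(x \/ t1) = ~(x \/ (~(y \/ w)))
t3 = ~(t2 /\ z) = ~((~(x \/ (~(y \/ w)))) /\ z)
t4 = ~(t3 \/ x) = ~((~((~(x \/ (~(y \/ w)))) /\ z)) \/ x)

~((~((~(x \/ (~(y \/ w)))) /\ z)) \/ x)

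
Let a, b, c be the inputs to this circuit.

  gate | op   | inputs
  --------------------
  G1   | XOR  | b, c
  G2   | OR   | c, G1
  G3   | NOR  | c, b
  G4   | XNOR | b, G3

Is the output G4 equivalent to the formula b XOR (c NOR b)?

G3 = c NOR b
G4 = b XNOR G3 = b XNOR (c NOR b)
At a=0, b=0, c=0: circuit gives 0, formula gives 1.

No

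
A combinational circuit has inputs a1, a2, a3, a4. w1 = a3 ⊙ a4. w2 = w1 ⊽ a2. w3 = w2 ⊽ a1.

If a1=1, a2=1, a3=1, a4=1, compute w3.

0

w1 = 1 ⊙ 1 = 1
w2 = 1 ⊽ 1 = 0
w3 = 0 ⊽ 1 = 0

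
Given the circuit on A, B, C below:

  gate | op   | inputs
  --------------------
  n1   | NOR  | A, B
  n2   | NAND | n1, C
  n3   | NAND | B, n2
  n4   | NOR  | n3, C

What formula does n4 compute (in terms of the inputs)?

n1 = A NOR B
n2 = n1 NAND C = (A NOR B) NAND C
n3 = B NAND n2 = B NAND ((A NOR B) NAND C)
n4 = n3 NOR C = (B NAND ((A NOR B) NAND C)) NOR C

(B NAND ((A NOR B) NAND C)) NOR C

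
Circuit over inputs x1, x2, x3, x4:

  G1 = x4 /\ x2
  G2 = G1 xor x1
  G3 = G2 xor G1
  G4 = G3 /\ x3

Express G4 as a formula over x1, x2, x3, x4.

(((x4 /\ x2) xor x1) xor (x4 /\ x2)) /\ x3

G1 = x4 /\ x2
G2 = G1 xor x1 = (x4 /\ x2) xor x1
G3 = G2 xor G1 = ((x4 /\ x2) xor x1) xor (x4 /\ x2)
G4 = G3 /\ x3 = (((x4 /\ x2) xor x1) xor (x4 /\ x2)) /\ x3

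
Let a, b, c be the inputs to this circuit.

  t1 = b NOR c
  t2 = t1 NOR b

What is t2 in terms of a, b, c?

(b NOR c) NOR b

t1 = b NOR c
t2 = t1 NOR b = (b NOR c) NOR b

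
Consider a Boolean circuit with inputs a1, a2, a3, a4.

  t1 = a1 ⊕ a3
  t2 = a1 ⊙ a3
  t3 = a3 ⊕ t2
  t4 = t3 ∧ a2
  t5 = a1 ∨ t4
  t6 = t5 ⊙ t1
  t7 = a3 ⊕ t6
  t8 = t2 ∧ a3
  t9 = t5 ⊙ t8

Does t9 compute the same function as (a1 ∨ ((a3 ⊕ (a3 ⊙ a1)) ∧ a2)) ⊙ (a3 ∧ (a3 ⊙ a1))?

t2 = a1 ⊙ a3
t3 = a3 ⊕ t2 = a3 ⊕ (a1 ⊙ a3)
t4 = t3 ∧ a2 = (a3 ⊕ (a1 ⊙ a3)) ∧ a2
t5 = a1 ∨ t4 = a1 ∨ ((a3 ⊕ (a1 ⊙ a3)) ∧ a2)
t8 = t2 ∧ a3 = (a1 ⊙ a3) ∧ a3
t9 = t5 ⊙ t8 = (a1 ∨ ((a3 ⊕ (a1 ⊙ a3)) ∧ a2)) ⊙ ((a1 ⊙ a3) ∧ a3)
At a1=0, a2=1, a3=0, a4=0: circuit gives 0, formula gives 0.
At a1=0, a2=0, a3=0, a4=0: circuit gives 1, formula gives 1.
Agrees on all 16 inputs.

Yes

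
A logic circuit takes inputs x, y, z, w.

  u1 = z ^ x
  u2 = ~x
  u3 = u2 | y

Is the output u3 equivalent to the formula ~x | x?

No

u2 = ~x
u3 = u2 | y = ~x | y
At x=1, y=0, z=0, w=0: circuit gives 0, formula gives 1.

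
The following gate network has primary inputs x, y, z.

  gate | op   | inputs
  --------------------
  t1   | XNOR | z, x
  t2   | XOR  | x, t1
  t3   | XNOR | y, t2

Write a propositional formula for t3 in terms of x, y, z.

t1 = z XNOR x
t2 = x XOR t1 = x XOR (z XNOR x)
t3 = y XNOR t2 = y XNOR (x XOR (z XNOR x))

y XNOR (x XOR (z XNOR x))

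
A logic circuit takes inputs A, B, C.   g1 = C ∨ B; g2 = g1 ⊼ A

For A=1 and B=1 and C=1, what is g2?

g1 = 1 ∨ 1 = 1
g2 = 1 ⊼ 1 = 0

0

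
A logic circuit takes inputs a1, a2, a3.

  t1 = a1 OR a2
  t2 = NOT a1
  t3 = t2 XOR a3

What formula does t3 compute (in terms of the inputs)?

t2 = NOT a1
t3 = t2 XOR a3 = NOT a1 XOR a3

NOT a1 XOR a3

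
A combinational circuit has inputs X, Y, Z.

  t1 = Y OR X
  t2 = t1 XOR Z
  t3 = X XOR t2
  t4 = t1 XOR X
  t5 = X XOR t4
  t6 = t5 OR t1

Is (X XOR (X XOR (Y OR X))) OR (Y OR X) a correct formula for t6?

Yes

t1 = Y OR X
t4 = t1 XOR X = (Y OR X) XOR X
t5 = X XOR t4 = X XOR ((Y OR X) XOR X)
t6 = t5 OR t1 = (X XOR ((Y OR X) XOR X)) OR (Y OR X)
At X=0, Y=0, Z=0: circuit gives 0, formula gives 0.
At X=0, Y=1, Z=0: circuit gives 1, formula gives 1.
Agrees on all 8 inputs.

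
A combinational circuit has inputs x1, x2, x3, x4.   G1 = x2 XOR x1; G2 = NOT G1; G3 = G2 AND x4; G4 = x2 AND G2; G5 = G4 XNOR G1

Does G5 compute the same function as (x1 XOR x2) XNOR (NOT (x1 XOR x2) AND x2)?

G1 = x2 XOR x1
G2 = NOT G1 = NOT (x2 XOR x1)
G4 = x2 AND G2 = x2 AND NOT (x2 XOR x1)
G5 = G4 XNOR G1 = (x2 AND NOT (x2 XOR x1)) XNOR (x2 XOR x1)
At x1=0, x2=1, x3=0, x4=0: circuit gives 0, formula gives 0.
At x1=0, x2=0, x3=0, x4=0: circuit gives 1, formula gives 1.
Agrees on all 16 inputs.

Yes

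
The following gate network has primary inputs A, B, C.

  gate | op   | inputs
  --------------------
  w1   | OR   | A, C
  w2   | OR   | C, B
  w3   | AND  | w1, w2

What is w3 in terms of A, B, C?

(A OR C) AND (C OR B)

w1 = A OR C
w2 = C OR B
w3 = w1 AND w2 = (A OR C) AND (C OR B)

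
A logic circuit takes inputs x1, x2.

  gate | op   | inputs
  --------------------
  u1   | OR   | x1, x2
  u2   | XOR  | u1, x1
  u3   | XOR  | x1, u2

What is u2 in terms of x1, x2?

(x1 OR x2) XOR x1

u1 = x1 OR x2
u2 = u1 XOR x1 = (x1 OR x2) XOR x1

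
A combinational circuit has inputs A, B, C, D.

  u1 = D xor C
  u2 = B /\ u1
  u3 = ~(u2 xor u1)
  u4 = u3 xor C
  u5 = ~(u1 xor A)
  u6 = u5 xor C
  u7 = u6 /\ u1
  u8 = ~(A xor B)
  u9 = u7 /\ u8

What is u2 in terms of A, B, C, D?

u1 = D xor C
u2 = B /\ u1 = B /\ (D xor C)

B /\ (D xor C)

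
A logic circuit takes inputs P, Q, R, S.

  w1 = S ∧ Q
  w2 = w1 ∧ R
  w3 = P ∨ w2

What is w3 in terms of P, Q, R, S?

w1 = S ∧ Q
w2 = w1 ∧ R = (S ∧ Q) ∧ R
w3 = P ∨ w2 = P ∨ ((S ∧ Q) ∧ R)

P ∨ ((S ∧ Q) ∧ R)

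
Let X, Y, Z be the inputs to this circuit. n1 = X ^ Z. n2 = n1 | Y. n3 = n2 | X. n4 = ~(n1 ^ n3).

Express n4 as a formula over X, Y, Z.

n1 = X ^ Z
n2 = n1 | Y = (X ^ Z) | Y
n3 = n2 | X = ((X ^ Z) | Y) | X
n4 = ~(n1 ^ n3) = ~((X ^ Z) ^ (((X ^ Z) | Y) | X))

~((X ^ Z) ^ (((X ^ Z) | Y) | X))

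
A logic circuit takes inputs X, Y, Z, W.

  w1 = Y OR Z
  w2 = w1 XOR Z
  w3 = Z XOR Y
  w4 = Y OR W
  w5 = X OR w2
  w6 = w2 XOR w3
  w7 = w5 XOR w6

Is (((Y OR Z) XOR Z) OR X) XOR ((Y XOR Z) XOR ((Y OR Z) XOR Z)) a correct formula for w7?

w1 = Y OR Z
w2 = w1 XOR Z = (Y OR Z) XOR Z
w3 = Z XOR Y
w5 = X OR w2 = X OR ((Y OR Z) XOR Z)
w6 = w2 XOR w3 = ((Y OR Z) XOR Z) XOR (Z XOR Y)
w7 = w5 XOR w6 = (X OR ((Y OR Z) XOR Z)) XOR (((Y OR Z) XOR Z) XOR (Z XOR Y))
At X=0, Y=0, Z=0, W=0: circuit gives 0, formula gives 0.
At X=0, Y=0, Z=1, W=0: circuit gives 1, formula gives 1.
Agrees on all 16 inputs.

Yes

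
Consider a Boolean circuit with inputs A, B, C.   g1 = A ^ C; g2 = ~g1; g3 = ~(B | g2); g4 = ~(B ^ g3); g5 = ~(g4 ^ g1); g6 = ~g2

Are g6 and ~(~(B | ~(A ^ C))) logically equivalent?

No

g1 = A ^ C
g2 = ~g1 = ~(A ^ C)
g6 = ~g2 = ~~(A ^ C)
At A=0, B=0, C=0: circuit gives 0, formula gives 1.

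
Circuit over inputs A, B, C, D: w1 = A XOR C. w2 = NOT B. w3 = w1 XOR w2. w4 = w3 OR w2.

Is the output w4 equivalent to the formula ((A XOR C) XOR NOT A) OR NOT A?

w1 = A XOR C
w2 = NOT B
w3 = w1 XOR w2 = (A XOR C) XOR NOT B
w4 = w3 OR w2 = ((A XOR C) XOR NOT B) OR NOT B
At A=0, B=1, C=0, D=0: circuit gives 0, formula gives 1.

No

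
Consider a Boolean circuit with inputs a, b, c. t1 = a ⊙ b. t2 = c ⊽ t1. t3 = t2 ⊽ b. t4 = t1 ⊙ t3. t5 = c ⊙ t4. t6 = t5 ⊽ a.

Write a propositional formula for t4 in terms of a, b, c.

(a ⊙ b) ⊙ ((c ⊽ (a ⊙ b)) ⊽ b)

t1 = a ⊙ b
t2 = c ⊽ t1 = c ⊽ (a ⊙ b)
t3 = t2 ⊽ b = (c ⊽ (a ⊙ b)) ⊽ b
t4 = t1 ⊙ t3 = (a ⊙ b) ⊙ ((c ⊽ (a ⊙ b)) ⊽ b)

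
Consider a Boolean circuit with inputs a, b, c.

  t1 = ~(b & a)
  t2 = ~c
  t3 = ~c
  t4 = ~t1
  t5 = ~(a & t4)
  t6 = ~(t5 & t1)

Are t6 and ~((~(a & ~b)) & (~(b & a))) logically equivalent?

No

t1 = ~(b & a)
t4 = ~t1 = ~(~(b & a))
t5 = ~(a & t4) = ~(a & ~(~(b & a)))
t6 = ~(t5 & t1) = ~((~(a & ~(~(b & a)))) & (~(b & a)))
At a=1, b=0, c=0: circuit gives 0, formula gives 1.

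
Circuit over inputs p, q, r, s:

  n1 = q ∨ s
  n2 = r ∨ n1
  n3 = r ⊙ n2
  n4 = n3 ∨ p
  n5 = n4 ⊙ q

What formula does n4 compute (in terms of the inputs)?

(r ⊙ (r ∨ (q ∨ s))) ∨ p

n1 = q ∨ s
n2 = r ∨ n1 = r ∨ (q ∨ s)
n3 = r ⊙ n2 = r ⊙ (r ∨ (q ∨ s))
n4 = n3 ∨ p = (r ⊙ (r ∨ (q ∨ s))) ∨ p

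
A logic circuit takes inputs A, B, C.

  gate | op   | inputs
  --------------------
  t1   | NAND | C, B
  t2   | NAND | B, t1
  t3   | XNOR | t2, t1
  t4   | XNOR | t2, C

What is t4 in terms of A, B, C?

t1 = C NAND B
t2 = B NAND t1 = B NAND (C NAND B)
t4 = t2 XNOR C = (B NAND (C NAND B)) XNOR C

(B NAND (C NAND B)) XNOR C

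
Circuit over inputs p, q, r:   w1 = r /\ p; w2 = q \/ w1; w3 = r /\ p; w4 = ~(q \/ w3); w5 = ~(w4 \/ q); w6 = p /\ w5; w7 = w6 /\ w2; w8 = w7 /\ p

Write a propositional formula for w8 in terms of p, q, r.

((p /\ (~((~(q \/ (r /\ p))) \/ q))) /\ (q \/ (r /\ p))) /\ p

w1 = r /\ p
w2 = q \/ w1 = q \/ (r /\ p)
w3 = r /\ p
w4 = ~(q \/ w3) = ~(q \/ (r /\ p))
w5 = ~(w4 \/ q) = ~((~(q \/ (r /\ p))) \/ q)
w6 = p /\ w5 = p /\ (~((~(q \/ (r /\ p))) \/ q))
w7 = w6 /\ w2 = (p /\ (~((~(q \/ (r /\ p))) \/ q))) /\ (q \/ (r /\ p))
w8 = w7 /\ p = ((p /\ (~((~(q \/ (r /\ p))) \/ q))) /\ (q \/ (r /\ p))) /\ p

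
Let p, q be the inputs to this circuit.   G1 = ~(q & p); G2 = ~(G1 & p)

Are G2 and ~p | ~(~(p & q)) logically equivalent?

Yes

G1 = ~(q & p)
G2 = ~(G1 & p) = ~((~(q & p)) & p)
At p=1, q=0: circuit gives 0, formula gives 0.
At p=0, q=0: circuit gives 1, formula gives 1.
Agrees on all 4 inputs.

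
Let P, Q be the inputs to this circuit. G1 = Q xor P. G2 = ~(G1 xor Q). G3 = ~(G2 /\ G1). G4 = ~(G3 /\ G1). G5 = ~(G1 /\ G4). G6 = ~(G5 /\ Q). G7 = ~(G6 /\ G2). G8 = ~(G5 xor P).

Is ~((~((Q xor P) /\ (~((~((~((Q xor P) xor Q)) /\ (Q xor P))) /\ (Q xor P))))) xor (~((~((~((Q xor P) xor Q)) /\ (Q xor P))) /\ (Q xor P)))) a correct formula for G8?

No

G1 = Q xor P
G2 = ~(G1 xor Q) = ~((Q xor P) xor Q)
G3 = ~(G2 /\ G1) = ~((~((Q xor P) xor Q)) /\ (Q xor P))
G4 = ~(G3 /\ G1) = ~((~((~((Q xor P) xor Q)) /\ (Q xor P))) /\ (Q xor P))
G5 = ~(G1 /\ G4) = ~((Q xor P) /\ (~((~((~((Q xor P) xor Q)) /\ (Q xor P))) /\ (Q xor P))))
G8 = ~(G5 xor P) = ~((~((Q xor P) /\ (~((~((~((Q xor P) xor Q)) /\ (Q xor P))) /\ (Q xor P))))) xor P)
At P=0, Q=0: circuit gives 0, formula gives 1.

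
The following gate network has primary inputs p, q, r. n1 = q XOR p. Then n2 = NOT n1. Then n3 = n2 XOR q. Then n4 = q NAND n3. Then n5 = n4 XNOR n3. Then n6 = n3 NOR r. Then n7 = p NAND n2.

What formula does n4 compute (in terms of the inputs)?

n1 = q XOR p
n2 = NOT n1 = NOT (q XOR p)
n3 = n2 XOR q = NOT (q XOR p) XOR q
n4 = q NAND n3 = q NAND (NOT (q XOR p) XOR q)

q NAND (NOT (q XOR p) XOR q)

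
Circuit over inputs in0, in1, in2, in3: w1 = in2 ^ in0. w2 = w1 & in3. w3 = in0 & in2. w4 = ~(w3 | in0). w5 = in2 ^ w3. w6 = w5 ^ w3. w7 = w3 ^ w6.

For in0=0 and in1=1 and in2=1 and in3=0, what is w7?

w3 = 0 & 1 = 0
w5 = 1 ^ 0 = 1
w6 = 1 ^ 0 = 1
w7 = 0 ^ 1 = 1

1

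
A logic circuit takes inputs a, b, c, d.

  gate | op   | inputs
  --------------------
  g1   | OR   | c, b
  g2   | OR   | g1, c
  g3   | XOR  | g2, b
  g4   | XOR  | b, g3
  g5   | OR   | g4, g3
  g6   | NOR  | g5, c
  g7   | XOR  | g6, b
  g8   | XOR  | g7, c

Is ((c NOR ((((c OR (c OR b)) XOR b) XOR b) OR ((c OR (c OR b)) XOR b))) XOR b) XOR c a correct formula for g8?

Yes

g1 = c OR b
g2 = g1 OR c = (c OR b) OR c
g3 = g2 XOR b = ((c OR b) OR c) XOR b
g4 = b XOR g3 = b XOR (((c OR b) OR c) XOR b)
g5 = g4 OR g3 = (b XOR (((c OR b) OR c) XOR b)) OR (((c OR b) OR c) XOR b)
g6 = g5 NOR c = ((b XOR (((c OR b) OR c) XOR b)) OR (((c OR b) OR c) XOR b)) NOR c
g7 = g6 XOR b = (((b XOR (((c OR b) OR c) XOR b)) OR (((c OR b) OR c) XOR b)) NOR c) XOR b
g8 = g7 XOR c = ((((b XOR (((c OR b) OR c) XOR b)) OR (((c OR b) OR c) XOR b)) NOR c) XOR b) XOR c
At a=0, b=1, c=1, d=0: circuit gives 0, formula gives 0.
At a=0, b=0, c=0, d=0: circuit gives 1, formula gives 1.
Agrees on all 16 inputs.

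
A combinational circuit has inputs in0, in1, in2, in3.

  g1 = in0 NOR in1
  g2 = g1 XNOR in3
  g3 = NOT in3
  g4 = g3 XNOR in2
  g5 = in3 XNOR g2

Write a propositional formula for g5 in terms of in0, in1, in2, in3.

in3 XNOR ((in0 NOR in1) XNOR in3)

g1 = in0 NOR in1
g2 = g1 XNOR in3 = (in0 NOR in1) XNOR in3
g5 = in3 XNOR g2 = in3 XNOR ((in0 NOR in1) XNOR in3)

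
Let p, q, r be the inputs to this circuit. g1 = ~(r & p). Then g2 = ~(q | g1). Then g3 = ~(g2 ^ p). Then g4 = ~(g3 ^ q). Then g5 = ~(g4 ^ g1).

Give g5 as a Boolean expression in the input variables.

~((~((~((~(q | (~(r & p)))) ^ p)) ^ q)) ^ (~(r & p)))

g1 = ~(r & p)
g2 = ~(q | g1) = ~(q | (~(r & p)))
g3 = ~(g2 ^ p) = ~((~(q | (~(r & p)))) ^ p)
g4 = ~(g3 ^ q) = ~((~((~(q | (~(r & p)))) ^ p)) ^ q)
g5 = ~(g4 ^ g1) = ~((~((~((~(q | (~(r & p)))) ^ p)) ^ q)) ^ (~(r & p)))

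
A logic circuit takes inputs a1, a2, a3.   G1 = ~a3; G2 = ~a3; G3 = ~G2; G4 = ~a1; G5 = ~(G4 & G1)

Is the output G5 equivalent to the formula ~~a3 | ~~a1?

Yes

G1 = ~a3
G4 = ~a1
G5 = ~(G4 & G1) = ~(~a1 & ~a3)
At a1=0, a2=0, a3=0: circuit gives 0, formula gives 0.
At a1=0, a2=0, a3=1: circuit gives 1, formula gives 1.
Agrees on all 8 inputs.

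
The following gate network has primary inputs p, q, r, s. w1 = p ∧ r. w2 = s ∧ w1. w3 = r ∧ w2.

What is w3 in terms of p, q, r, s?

w1 = p ∧ r
w2 = s ∧ w1 = s ∧ (p ∧ r)
w3 = r ∧ w2 = r ∧ (s ∧ (p ∧ r))

r ∧ (s ∧ (p ∧ r))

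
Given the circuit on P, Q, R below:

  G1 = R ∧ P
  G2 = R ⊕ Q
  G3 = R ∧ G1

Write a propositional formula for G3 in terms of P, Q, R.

R ∧ (R ∧ P)

G1 = R ∧ P
G3 = R ∧ G1 = R ∧ (R ∧ P)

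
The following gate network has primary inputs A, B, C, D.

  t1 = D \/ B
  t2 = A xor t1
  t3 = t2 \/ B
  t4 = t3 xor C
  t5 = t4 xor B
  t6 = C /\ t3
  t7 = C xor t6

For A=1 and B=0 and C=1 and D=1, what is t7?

t1 = 1 \/ 0 = 1
t2 = 1 xor 1 = 0
t3 = 0 \/ 0 = 0
t6 = 1 /\ 0 = 0
t7 = 1 xor 0 = 1

1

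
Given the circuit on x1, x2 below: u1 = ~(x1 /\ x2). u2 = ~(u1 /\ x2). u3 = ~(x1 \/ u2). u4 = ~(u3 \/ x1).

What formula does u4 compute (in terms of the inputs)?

u1 = ~(x1 /\ x2)
u2 = ~(u1 /\ x2) = ~((~(x1 /\ x2)) /\ x2)
u3 = ~(x1 \/ u2) = ~(x1 \/ (~((~(x1 /\ x2)) /\ x2)))
u4 = ~(u3 \/ x1) = ~((~(x1 \/ (~((~(x1 /\ x2)) /\ x2)))) \/ x1)

~((~(x1 \/ (~((~(x1 /\ x2)) /\ x2)))) \/ x1)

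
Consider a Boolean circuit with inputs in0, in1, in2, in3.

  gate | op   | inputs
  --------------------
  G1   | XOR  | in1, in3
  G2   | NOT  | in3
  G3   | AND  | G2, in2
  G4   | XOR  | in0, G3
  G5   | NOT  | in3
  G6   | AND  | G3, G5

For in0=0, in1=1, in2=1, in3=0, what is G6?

1

G2 = NOT 0 = 1
G3 = 1 AND 1 = 1
G5 = NOT 0 = 1
G6 = 1 AND 1 = 1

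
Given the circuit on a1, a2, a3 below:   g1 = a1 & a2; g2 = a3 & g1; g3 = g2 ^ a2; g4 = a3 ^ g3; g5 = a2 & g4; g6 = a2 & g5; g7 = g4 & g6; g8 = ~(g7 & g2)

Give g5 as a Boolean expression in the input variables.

a2 & (a3 ^ ((a3 & (a1 & a2)) ^ a2))

g1 = a1 & a2
g2 = a3 & g1 = a3 & (a1 & a2)
g3 = g2 ^ a2 = (a3 & (a1 & a2)) ^ a2
g4 = a3 ^ g3 = a3 ^ ((a3 & (a1 & a2)) ^ a2)
g5 = a2 & g4 = a2 & (a3 ^ ((a3 & (a1 & a2)) ^ a2))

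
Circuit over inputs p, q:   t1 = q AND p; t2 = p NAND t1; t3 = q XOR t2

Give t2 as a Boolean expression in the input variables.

t1 = q AND p
t2 = p NAND t1 = p NAND (q AND p)

p NAND (q AND p)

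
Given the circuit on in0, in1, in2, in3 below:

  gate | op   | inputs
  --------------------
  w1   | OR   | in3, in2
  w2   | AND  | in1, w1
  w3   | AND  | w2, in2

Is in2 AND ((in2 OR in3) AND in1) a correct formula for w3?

w1 = in3 OR in2
w2 = in1 AND w1 = in1 AND (in3 OR in2)
w3 = w2 AND in2 = (in1 AND (in3 OR in2)) AND in2
At in0=0, in1=0, in2=0, in3=0: circuit gives 0, formula gives 0.
At in0=0, in1=1, in2=1, in3=0: circuit gives 1, formula gives 1.
Agrees on all 16 inputs.

Yes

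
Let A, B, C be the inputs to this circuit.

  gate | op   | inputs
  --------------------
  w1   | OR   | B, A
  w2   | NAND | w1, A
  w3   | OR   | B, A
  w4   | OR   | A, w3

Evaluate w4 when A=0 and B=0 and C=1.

w3 = 0 OR 0 = 0
w4 = 0 OR 0 = 0

0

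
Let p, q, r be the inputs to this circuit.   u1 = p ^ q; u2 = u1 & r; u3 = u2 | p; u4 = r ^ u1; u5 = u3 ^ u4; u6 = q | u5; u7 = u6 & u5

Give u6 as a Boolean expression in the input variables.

q | ((((p ^ q) & r) | p) ^ (r ^ (p ^ q)))

u1 = p ^ q
u2 = u1 & r = (p ^ q) & r
u3 = u2 | p = ((p ^ q) & r) | p
u4 = r ^ u1 = r ^ (p ^ q)
u5 = u3 ^ u4 = (((p ^ q) & r) | p) ^ (r ^ (p ^ q))
u6 = q | u5 = q | ((((p ^ q) & r) | p) ^ (r ^ (p ^ q)))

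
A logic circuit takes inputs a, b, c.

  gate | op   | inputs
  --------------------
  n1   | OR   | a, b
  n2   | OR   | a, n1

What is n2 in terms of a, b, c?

a OR (a OR b)

n1 = a OR b
n2 = a OR n1 = a OR (a OR b)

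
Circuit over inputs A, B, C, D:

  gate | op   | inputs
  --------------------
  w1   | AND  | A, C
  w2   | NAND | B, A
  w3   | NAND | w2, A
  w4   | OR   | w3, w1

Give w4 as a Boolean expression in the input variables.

w1 = A AND C
w2 = B NAND A
w3 = w2 NAND A = (B NAND A) NAND A
w4 = w3 OR w1 = ((B NAND A) NAND A) OR (A AND C)

((B NAND A) NAND A) OR (A AND C)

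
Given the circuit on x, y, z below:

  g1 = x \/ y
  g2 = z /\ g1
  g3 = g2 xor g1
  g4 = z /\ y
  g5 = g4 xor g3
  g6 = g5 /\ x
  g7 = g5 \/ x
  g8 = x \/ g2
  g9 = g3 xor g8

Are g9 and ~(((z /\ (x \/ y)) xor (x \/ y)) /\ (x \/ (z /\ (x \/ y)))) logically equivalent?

g1 = x \/ y
g2 = z /\ g1 = z /\ (x \/ y)
g3 = g2 xor g1 = (z /\ (x \/ y)) xor (x \/ y)
g8 = x \/ g2 = x \/ (z /\ (x \/ y))
g9 = g3 xor g8 = ((z /\ (x \/ y)) xor (x \/ y)) xor (x \/ (z /\ (x \/ y)))
At x=0, y=0, z=0: circuit gives 0, formula gives 1.

No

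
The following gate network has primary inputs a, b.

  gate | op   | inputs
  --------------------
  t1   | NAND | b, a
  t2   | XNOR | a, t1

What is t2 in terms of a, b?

t1 = b NAND a
t2 = a XNOR t1 = a XNOR (b NAND a)

a XNOR (b NAND a)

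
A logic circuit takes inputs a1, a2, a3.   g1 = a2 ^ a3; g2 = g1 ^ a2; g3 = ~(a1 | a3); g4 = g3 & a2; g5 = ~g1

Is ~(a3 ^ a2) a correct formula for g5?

g1 = a2 ^ a3
g5 = ~g1 = ~(a2 ^ a3)
At a1=0, a2=0, a3=1: circuit gives 0, formula gives 0.
At a1=0, a2=0, a3=0: circuit gives 1, formula gives 1.
Agrees on all 8 inputs.

Yes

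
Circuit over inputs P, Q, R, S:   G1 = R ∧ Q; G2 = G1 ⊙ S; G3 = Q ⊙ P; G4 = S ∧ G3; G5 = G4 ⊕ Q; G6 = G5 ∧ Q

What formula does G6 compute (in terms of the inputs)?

((S ∧ (Q ⊙ P)) ⊕ Q) ∧ Q

G3 = Q ⊙ P
G4 = S ∧ G3 = S ∧ (Q ⊙ P)
G5 = G4 ⊕ Q = (S ∧ (Q ⊙ P)) ⊕ Q
G6 = G5 ∧ Q = ((S ∧ (Q ⊙ P)) ⊕ Q) ∧ Q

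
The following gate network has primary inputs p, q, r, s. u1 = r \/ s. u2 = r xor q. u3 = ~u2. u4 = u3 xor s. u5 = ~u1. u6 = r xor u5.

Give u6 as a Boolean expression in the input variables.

u1 = r \/ s
u5 = ~u1 = ~(r \/ s)
u6 = r xor u5 = r xor ~(r \/ s)

r xor ~(r \/ s)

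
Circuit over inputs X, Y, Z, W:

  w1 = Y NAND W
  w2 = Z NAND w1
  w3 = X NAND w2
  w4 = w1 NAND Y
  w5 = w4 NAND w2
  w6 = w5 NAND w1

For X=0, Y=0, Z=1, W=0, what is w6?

w1 = 0 NAND 0 = 1
w2 = 1 NAND 1 = 0
w4 = 1 NAND 0 = 1
w5 = 1 NAND 0 = 1
w6 = 1 NAND 1 = 0

0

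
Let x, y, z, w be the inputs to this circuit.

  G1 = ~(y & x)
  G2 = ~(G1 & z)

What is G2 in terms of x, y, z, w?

~((~(y & x)) & z)

G1 = ~(y & x)
G2 = ~(G1 & z) = ~((~(y & x)) & z)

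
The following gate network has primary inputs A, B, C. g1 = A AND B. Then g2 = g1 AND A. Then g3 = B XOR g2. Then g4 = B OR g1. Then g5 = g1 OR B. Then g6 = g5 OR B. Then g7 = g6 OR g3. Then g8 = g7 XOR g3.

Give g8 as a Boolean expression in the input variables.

((((A AND B) OR B) OR B) OR (B XOR ((A AND B) AND A))) XOR (B XOR ((A AND B) AND A))

g1 = A AND B
g2 = g1 AND A = (A AND B) AND A
g3 = B XOR g2 = B XOR ((A AND B) AND A)
g5 = g1 OR B = (A AND B) OR B
g6 = g5 OR B = ((A AND B) OR B) OR B
g7 = g6 OR g3 = (((A AND B) OR B) OR B) OR (B XOR ((A AND B) AND A))
g8 = g7 XOR g3 = ((((A AND B) OR B) OR B) OR (B XOR ((A AND B) AND A))) XOR (B XOR ((A AND B) AND A))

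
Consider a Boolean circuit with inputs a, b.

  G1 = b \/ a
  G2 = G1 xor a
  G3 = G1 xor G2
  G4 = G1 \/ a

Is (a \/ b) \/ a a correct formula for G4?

Yes

G1 = b \/ a
G4 = G1 \/ a = (b \/ a) \/ a
At a=0, b=0: circuit gives 0, formula gives 0.
At a=0, b=1: circuit gives 1, formula gives 1.
Agrees on all 4 inputs.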